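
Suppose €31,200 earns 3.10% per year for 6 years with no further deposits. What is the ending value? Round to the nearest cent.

FV = 31,200 × (1 + 0.031)^6 = 37,471.9752

€37,471.98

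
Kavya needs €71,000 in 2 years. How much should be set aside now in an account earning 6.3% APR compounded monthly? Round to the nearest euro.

With 12 periods per year: i = 0.00525, n = 24.
PV = FV·(1+i)^(−n) = 71,000 × 0.881905 = 62,615.2885

€62,615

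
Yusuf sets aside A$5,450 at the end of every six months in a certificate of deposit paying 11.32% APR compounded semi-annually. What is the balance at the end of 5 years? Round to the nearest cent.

With 2 periods per year: i = 0.0566, n = 10.
Accumulation factor s(10|0.0566) = 12.972217; FV = 5450 × 12.972217 = 70,698.5824

A$70,698.58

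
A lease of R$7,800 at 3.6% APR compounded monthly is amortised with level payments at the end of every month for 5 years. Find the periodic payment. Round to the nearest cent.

R$142.25

Periodic rate i = 0.036/12 = 0.003; n = 5 × 12 = 60 periods.
Annuity-PV factor = 54.834895; PMT = 7800 / 54.834895 = 142.2452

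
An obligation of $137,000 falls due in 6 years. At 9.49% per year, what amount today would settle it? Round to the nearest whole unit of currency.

PV = 137,000 / (1 + 0.0949)^6 = 137,000 / 1.722847 = 79,519.5351

$79,520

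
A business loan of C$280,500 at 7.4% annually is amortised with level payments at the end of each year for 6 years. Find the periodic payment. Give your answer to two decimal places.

C$59,576.34

PMT = 280500 / ( [1 − (1+0.074)^(−6)] / 0.074 ) = 280500 / 4.708245 = 59,576.3359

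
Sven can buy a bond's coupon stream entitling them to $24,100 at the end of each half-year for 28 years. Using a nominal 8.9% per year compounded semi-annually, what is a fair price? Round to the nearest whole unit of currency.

$494,281

i = 0.089/2 = 0.0445 per half-year; n = 28·2 = 56.
PV = PMT · [1 − (1+i)^(−n)] / i = 24100 · 20.509602 = 494,281.4182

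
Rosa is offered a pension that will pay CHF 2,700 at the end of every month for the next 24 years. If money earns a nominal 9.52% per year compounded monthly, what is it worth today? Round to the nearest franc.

With 12 periods per year: i = 0.00793333, n = 288.
PV = PMT · [1 − (1+i)^(−n)] / i = 2700 · 113.102989 = 305,378.0712

CHF 305,378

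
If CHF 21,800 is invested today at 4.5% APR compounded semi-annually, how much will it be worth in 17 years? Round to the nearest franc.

CHF 46,453

Periodic rate i = 0.045/2 = 0.0225; n = 17 × 2 = 34 periods.
FV = PV·(1+i)^n = 21,800 × 2.130849 = 46,452.5180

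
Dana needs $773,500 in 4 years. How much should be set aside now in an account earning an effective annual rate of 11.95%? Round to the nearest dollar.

Discount factor = (1+0.1195)^(−4) = 0.636654; PV = 773,500 × 0.636654 = 492,452.0236

$492,452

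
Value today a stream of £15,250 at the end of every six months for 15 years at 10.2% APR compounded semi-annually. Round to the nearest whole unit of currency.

£231,781

With 2 periods per year: i = 0.051, n = 30.
PV = PMT · [1 − (1+i)^(−n)] / i = 15250 · 15.198759 = 231,781.0815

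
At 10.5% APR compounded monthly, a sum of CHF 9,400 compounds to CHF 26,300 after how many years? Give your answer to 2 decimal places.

Periodic rate i = 0.105/12 = 0.00875.
(1+i)^n = 26300/9400 = 2.79787, so n = ln 2.79787 / ln 1.00875 = 118.0976 months
= 118.0976/12 years

9.84 years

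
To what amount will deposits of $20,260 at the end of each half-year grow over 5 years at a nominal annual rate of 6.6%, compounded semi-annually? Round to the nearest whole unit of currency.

With 2 periods per year: i = 0.033, n = 10.
Accumulation factor s(10|0.033) = 11.623534; FV = 20260 × 11.623534 = 235,492.7988

$235,493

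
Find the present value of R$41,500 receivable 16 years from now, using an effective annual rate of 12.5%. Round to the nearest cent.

PV = FV·(1+i)^(−n) = 41,500 × 0.151901 = 6,303.8771

R$6,303.88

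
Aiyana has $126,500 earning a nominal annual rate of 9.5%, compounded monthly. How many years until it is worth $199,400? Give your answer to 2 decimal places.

4.81 years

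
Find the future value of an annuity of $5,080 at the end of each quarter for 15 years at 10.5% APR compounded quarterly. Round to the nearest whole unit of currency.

$722,538

With 4 periods per year: i = 0.02625, n = 60.
Accumulation factor s(60|0.02625) = 142.231821; FV = 5080 × 142.231821 = 722,537.6506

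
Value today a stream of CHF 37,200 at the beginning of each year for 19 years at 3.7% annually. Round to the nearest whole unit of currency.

PV = PMT · [1 − (1+i)^(−n)] / i × (1+i) = 37200 · 13.973651 = 519,819.8243
(annuity-due: payments at period start, so ×(1+i).)

CHF 519,820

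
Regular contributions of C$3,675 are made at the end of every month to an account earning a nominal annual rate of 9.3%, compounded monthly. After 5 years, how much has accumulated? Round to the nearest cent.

C$279,377.23

i = 0.093/12 = 0.00775 per month; n = 5·12 = 60.
FV = 3675 × [(1+0.00775)^60 − 1] / 0.00775 = 3675 × 76.021016 = 279,377.2320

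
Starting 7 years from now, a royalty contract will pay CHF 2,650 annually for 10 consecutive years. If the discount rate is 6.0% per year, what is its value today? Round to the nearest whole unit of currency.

PV at t=6 (ordinary 10-year annuity): 2650 × a(10|0.06) = 2650 × 7.360087 = 19,504.2307
Discount back 6 years: 19,504.2307 × (1+0.06)^(−6) = 19,504.2307 × 0.704961 = 13,749.7130

CHF 13,750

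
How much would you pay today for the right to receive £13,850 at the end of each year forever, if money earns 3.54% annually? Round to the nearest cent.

£391,242.94

PV = C/r = 13850/0.0354 = 391,242.9379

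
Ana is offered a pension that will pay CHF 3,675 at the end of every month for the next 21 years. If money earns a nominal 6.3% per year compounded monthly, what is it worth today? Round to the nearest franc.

Periodic rate i = 0.063/12 = 0.00525; n = 21 × 12 = 252 periods.
PV = PMT · [1 − (1+i)^(−n)] / i = 3675 · 139.569825 = 512,919.1077

CHF 512,919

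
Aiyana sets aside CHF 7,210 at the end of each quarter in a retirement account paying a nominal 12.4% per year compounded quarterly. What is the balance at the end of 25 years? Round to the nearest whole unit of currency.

i = 0.124/4 = 0.031 per quarter; n = 25·4 = 100.
FV = 7210 × [(1+0.031)^100 − 1] / 0.031 = 7210 × 650.874258 = 4,692,803.4000

CHF 4,692,803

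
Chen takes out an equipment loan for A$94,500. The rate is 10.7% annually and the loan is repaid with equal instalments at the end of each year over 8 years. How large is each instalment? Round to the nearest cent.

PMT = 94500 / ( [1 − (1+0.107)^(−8)] / 0.107 ) = 94500 / 5.201646 = 18,167.3248

A$18,167.32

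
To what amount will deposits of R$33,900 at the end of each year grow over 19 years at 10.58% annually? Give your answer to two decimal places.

Accumulation factor s(19|0.1058) = 54.428874; FV = 33900 × 54.428874 = 1,845,138.8153

R$1,845,138.82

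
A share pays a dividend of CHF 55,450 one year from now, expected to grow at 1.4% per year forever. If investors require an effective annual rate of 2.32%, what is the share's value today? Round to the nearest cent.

PV = D₁/(r − g) = 55450/(0.0232 − 0.014) = 6,027,173.9130

CHF 6,027,173.91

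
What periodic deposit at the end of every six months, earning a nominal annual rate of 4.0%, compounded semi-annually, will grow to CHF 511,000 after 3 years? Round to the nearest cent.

i = 0.04/2 = 0.02 per half-year; n = 3·2 = 6.
FV-annuity factor = 6.308121; PMT = 511000 / 6.308121 = 81,006.6901

CHF 81,006.69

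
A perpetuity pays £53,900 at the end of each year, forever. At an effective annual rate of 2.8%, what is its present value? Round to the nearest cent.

£1,925,000.00

PV = C/r = 53900/0.028 = 1,925,000.0000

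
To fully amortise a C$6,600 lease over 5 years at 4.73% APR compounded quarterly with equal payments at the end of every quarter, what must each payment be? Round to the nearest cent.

C$372.50

Periodic rate i = 0.0473/4 = 0.011825; n = 5 × 4 = 20 periods.
Annuity-PV factor = 17.718239; PMT = 6600 / 17.718239 = 372.4975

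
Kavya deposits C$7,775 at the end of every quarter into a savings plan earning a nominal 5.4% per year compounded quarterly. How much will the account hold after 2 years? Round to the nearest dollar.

Periodic rate i = 0.054/4 = 0.0135; n = 2 × 4 = 8 periods.
FV = PMT · [(1+i)^n − 1] / i = 7775 · 8.388380 = 65,219.6553

C$65,220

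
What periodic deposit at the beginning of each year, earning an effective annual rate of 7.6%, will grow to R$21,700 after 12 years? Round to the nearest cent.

R$1,088.19

FV-annuity factor × (1+i) = 19.941442; PMT = 21700 / 19.941442 = 1,088.1861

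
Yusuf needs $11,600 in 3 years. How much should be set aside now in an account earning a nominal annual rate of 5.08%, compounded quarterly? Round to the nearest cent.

With 4 periods per year: i = 0.0127, n = 12.
PV = 11,600 / (1 + 0.0127)^12 = 11,600 / 1.163509 = 9,969.8419

$9,969.84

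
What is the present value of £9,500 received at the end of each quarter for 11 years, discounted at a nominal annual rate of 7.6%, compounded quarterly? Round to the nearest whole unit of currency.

Periodic rate i = 0.076/4 = 0.019; n = 11 × 4 = 44 periods.
Annuity factor a(44|0.019) = 29.639285; PV = 9500 × 29.639285 = 281,573.2077

£281,573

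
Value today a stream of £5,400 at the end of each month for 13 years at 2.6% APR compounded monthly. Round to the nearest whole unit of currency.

With 12 periods per year: i = 0.00216667, n = 156.
PV = PMT · [1 − (1+i)^(−n)] / i = 5400 · 132.251027 = 714,155.5479

£714,156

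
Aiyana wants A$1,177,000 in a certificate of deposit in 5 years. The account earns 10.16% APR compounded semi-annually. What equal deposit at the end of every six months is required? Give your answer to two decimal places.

Periodic rate i = 0.1016/2 = 0.0508; n = 5 × 2 = 10 periods.
PMT = 1.177e+06 / ( [(1+0.0508)^10 − 1] / 0.0508 ) = 1.177e+06 / 12.624958 = 93,228.0295

A$93,228.03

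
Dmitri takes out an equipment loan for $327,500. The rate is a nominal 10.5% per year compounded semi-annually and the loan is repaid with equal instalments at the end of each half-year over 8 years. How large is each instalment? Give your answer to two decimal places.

With 2 periods per year: i = 0.0525, n = 16.
Annuity-PV factor = 10.647469; PMT = 327500 / 10.647469 = 30,758.4825

$30,758.48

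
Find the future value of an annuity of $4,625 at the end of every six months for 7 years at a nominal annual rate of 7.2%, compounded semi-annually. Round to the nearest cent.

$82,315.74

i = 0.072/2 = 0.036 per half-year; n = 7·2 = 14.
FV = 4625 × [(1+0.036)^14 − 1] / 0.036 = 4625 × 17.797999 = 82,315.7432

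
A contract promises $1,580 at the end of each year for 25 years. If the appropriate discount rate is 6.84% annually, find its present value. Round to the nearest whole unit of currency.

$18,681

PV = PMT · [1 − (1+i)^(−n)] / i = 1580 · 11.823498 = 18,681.1274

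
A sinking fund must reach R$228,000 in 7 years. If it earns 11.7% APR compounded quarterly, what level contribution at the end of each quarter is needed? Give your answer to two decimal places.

R$5,370.71

With 4 periods per year: i = 0.02925, n = 28.
PMT = 228000 / ( [(1+0.02925)^28 − 1] / 0.02925 ) = 228000 / 42.452522 = 5,370.7056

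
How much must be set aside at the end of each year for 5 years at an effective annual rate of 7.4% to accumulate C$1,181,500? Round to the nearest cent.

C$203,818.78

PMT = 1.1815e+06 / ( [(1+0.074)^5 − 1] / 0.074 ) = 1.1815e+06 / 5.796816 = 203,818.7823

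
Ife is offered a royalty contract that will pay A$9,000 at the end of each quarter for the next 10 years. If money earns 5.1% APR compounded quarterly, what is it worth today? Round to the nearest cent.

A$280,634.38

With 4 periods per year: i = 0.01275, n = 40.
Annuity factor a(40|0.01275) = 31.181598; PV = 9000 × 31.181598 = 280,634.3816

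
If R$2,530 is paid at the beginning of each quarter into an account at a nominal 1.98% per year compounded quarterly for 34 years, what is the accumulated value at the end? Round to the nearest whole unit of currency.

R$491,682

With 4 periods per year: i = 0.00495, n = 136.
FV = 2530 × [(1+0.00495)^136 − 1] / 0.00495 × (1+i) = 2530 × 194.340644 = 491,681.8289
(annuity-due: payments at period start, so ×(1+i).)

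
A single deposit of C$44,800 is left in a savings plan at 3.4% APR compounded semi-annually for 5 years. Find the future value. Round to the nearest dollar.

C$53,026

With 2 periods per year: i = 0.017, n = 10.
44,800 × (1+0.017)^10 = 44,800 × 1.183612 = 53,025.8383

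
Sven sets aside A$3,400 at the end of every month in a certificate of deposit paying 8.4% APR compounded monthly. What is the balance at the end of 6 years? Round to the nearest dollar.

Periodic rate i = 0.084/12 = 0.007; n = 6 × 12 = 72 periods.
Accumulation factor s(72|0.007) = 93.203638; FV = 3400 × 93.203638 = 316,892.3701

A$316,892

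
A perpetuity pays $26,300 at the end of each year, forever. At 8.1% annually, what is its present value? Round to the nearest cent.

PV = C/r = 26300/0.081 = 324,691.3580

$324,691.36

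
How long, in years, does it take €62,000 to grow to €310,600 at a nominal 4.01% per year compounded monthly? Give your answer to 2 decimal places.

40.25 years

Periodic rate i = 0.0401/12 = 0.00334167.
n = ln(310600/62000) / ln(1+0.00334167) = ln(5.00968) / 0.003336 = 483.0112 months
= 483.0112/12 years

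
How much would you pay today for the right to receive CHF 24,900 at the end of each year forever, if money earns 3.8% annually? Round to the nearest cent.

CHF 655,263.16

PV = PMT / i = 24900 / 0.038 = 655,263.1579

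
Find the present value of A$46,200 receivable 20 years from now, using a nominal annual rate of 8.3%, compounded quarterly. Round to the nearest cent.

With 4 periods per year: i = 0.02075, n = 80.
Discount factor = (1+0.02075)^(−80) = 0.193397; PV = 46,200 × 0.193397 = 8,934.9245

A$8,934.92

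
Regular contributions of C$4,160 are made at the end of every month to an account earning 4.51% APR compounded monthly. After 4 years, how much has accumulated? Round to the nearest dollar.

C$218,377

With 12 periods per year: i = 0.00375833, n = 48.
Accumulation factor s(48|0.00375833) = 52.494388; FV = 4160 × 52.494388 = 218,376.6535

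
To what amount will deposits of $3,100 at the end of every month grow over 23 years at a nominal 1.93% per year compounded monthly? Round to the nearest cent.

Periodic rate i = 0.0193/12 = 0.00160833; n = 23 × 12 = 276 periods.
Accumulation factor s(276|0.00160833) = 347.079084; FV = 3100 × 347.079084 = 1,075,945.1607

$1,075,945.16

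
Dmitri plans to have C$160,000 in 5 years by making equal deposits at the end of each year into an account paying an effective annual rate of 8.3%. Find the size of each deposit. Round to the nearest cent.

FV-annuity factor = 5.901796; PMT = 160000 / 5.901796 = 27,110.3897

C$27,110.39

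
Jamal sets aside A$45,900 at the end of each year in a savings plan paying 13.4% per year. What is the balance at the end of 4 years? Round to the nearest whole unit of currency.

A$223,911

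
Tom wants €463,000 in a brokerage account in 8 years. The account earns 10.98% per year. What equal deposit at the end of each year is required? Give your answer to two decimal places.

PMT = 463000 / ( [(1+0.1098)^8 − 1] / 0.1098 ) = 463000 / 11.850802 = 39,069.0874

€39,069.09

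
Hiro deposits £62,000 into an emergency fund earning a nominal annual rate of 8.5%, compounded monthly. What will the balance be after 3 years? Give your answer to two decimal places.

i = 0.085/12 = 0.00708333 per month; n = 3·12 = 36.
FV = PV·(1+i)^n = 62,000 × 1.289302 = 79,936.7344

£79,936.73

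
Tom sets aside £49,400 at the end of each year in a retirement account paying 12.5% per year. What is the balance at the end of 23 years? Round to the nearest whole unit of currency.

£5,538,491

Accumulation factor s(23|0.125) = 112.115210; FV = 49400 × 112.115210 = 5,538,491.3517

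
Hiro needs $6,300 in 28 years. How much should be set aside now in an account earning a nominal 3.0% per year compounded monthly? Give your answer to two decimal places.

$2,722.63

i = 0.03/12 = 0.0025 per month; n = 28·12 = 336.
Discount factor = (1+0.0025)^(−336) = 0.432163; PV = 6,300 × 0.432163 = 2,722.6288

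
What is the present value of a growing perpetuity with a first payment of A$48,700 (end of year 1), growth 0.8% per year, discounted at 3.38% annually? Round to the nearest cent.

A$1,887,596.90

PV = D₁/(r − g) = 48700/(0.0338 − 0.008) = 1,887,596.8992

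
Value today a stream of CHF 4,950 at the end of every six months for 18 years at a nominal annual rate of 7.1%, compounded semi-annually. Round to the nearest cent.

CHF 99,719.92

Periodic rate i = 0.071/2 = 0.0355; n = 18 × 2 = 36 periods.
PV = PMT · [1 − (1+i)^(−n)] / i = 4950 · 20.145439 = 99,719.9222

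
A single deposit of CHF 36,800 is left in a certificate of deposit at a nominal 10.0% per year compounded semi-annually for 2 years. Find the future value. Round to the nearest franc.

CHF 44,731

i = 0.1/2 = 0.05 per half-year; n = 2·2 = 4.
36,800 × (1+0.05)^4 = 36,800 × 1.215506 = 44,730.6300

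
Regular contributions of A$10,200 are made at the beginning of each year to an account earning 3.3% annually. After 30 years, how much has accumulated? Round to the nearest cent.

FV = 10200 × [(1+0.033)^30 − 1] / 0.033 × (1+i) = 10200 × 51.604891 = 526,369.8896
(annuity-due: payments at period start, so ×(1+i).)

A$526,369.89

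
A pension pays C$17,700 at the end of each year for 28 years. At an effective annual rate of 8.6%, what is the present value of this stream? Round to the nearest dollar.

PV = 17700 × [1 − (1+0.086)^(−28)] / 0.086 = 17700 × 10.473746 = 185,385.3016

C$185,385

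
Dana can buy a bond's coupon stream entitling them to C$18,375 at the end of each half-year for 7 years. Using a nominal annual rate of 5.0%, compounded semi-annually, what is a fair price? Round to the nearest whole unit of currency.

C$214,821

Periodic rate i = 0.05/2 = 0.025; n = 7 × 2 = 14 periods.
Annuity factor a(14|0.025) = 11.690912; PV = 18375 × 11.690912 = 214,820.5111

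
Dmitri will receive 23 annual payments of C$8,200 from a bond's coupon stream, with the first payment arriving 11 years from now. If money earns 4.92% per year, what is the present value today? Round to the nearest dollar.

C$68,941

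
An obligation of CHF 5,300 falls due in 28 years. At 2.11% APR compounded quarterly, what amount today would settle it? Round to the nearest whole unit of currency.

CHF 2,940

Periodic rate i = 0.0211/4 = 0.005275; n = 28 × 4 = 112 periods.
PV = 5,300 / (1 + 0.005275)^112 = 5,300 / 1.802631 = 2,940.1471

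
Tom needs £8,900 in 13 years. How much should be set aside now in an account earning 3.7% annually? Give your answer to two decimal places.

PV = 8,900 / (1 + 0.037)^13 = 8,900 / 1.603703 = 5,549.6574

£5,549.66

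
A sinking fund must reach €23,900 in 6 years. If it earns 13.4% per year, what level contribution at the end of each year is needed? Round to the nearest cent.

FV-annuity factor = 8.407189; PMT = 23900 / 8.407189 = 2,842.8050

€2,842.81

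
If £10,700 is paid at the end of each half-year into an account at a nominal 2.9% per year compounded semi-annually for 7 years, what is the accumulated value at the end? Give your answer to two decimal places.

Periodic rate i = 0.029/2 = 0.0145; n = 7 × 2 = 14 periods.
FV = 10700 × [(1+0.0145)^14 − 1] / 0.0145 = 10700 × 15.399173 = 164,771.1525

£164,771.15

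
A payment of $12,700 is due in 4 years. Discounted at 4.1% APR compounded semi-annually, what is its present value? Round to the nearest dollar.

$10,797

i = 0.041/2 = 0.0205 per half-year; n = 4·2 = 8.
PV = 12,700 / (1 + 0.0205)^8 = 12,700 / 1.176262 = 10,796.9142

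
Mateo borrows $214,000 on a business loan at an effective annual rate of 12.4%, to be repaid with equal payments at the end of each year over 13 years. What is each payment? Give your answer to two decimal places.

$33,968.05

PMT = 214000 / ( [1 − (1+0.124)^(−13)] / 0.124 ) = 214000 / 6.300038 = 33,968.0488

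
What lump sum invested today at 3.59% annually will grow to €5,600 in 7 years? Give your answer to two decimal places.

PV = FV·(1+i)^(−n) = 5,600 × 0.781223 = 4,374.8503

€4,374.85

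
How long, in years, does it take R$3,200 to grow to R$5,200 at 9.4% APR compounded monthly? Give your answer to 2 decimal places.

Periodic rate i = 0.094/12 = 0.00783333.
n = ln(5200/3200) / ln(1+0.00783333) = ln(1.62500) / 0.007803 = 62.2222 months
= 62.2222/12 years

5.19 years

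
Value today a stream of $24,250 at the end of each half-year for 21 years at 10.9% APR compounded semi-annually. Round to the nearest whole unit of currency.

$397,052

With 2 periods per year: i = 0.0545, n = 42.
PV = PMT · [1 − (1+i)^(−n)] / i = 24250 · 16.373261 = 397,051.5700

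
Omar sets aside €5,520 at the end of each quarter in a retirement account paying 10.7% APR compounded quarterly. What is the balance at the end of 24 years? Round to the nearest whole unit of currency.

Periodic rate i = 0.107/4 = 0.02675; n = 24 × 4 = 96 periods.
FV = PMT · [(1+i)^n − 1] / i = 5520 · 433.907143 = 2,395,167.4285

€2,395,167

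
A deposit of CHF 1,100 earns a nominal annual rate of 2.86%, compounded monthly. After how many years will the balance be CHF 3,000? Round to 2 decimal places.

35.12 years

Periodic rate i = 0.0286/12 = 0.00238333.
n = ln(3000/1100) / ln(1+0.00238333) = ln(2.72727) / 0.002380 = 421.4674 months
= 421.4674/12 years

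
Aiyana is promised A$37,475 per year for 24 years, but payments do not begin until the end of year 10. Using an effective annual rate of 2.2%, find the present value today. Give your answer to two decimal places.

A$569,737.57

Value one period before first payment (t=9): 37475 × [1 − (1+0.022)^(−24)] / 0.022 = 37475 × 18.492315 = 692,999.4963
Discount back 9 years: 692,999.4963 × (1+0.022)^(−9) = 692,999.4963 × 0.822133 = 569,737.5671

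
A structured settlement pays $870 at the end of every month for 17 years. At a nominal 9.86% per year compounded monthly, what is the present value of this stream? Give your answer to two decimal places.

$85,937.37

With 12 periods per year: i = 0.00821667, n = 204.
PV = PMT · [1 − (1+i)^(−n)] / i = 870 · 98.778589 = 85,937.3727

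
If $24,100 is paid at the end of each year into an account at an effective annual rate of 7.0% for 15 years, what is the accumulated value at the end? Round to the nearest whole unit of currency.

FV = 24100 × [(1+0.07)^15 − 1] / 0.07 = 24100 × 25.129022 = 605,609.4304

$605,609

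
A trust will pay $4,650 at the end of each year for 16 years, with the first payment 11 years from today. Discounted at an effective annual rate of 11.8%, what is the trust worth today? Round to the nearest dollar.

$10,749

Value one period before first payment (t=10): 4650 × [1 − (1+0.118)^(−16)] / 0.118 = 4650 × 7.052087 = 32,792.2025
Discount back 10 years: 32,792.2025 × (1+0.118)^(−10) = 32,792.2025 × 0.327780 = 10,748.6161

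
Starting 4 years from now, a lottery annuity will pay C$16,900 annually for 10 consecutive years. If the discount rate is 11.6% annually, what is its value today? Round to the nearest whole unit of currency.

PV at t=3 (ordinary 10-year annuity): 16900 × a(10|0.116) = 16900 × 5.743953 = 97,072.8104
PV₀ = 97,072.8104 / (1+0.116)^3 = 97,072.8104 / 1.389929 = 69,840.1269

C$69,840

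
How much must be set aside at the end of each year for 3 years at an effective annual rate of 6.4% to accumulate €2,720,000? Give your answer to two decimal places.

PMT = 2.72e+06 / ( [(1+0.064)^3 − 1] / 0.064 ) = 2.72e+06 / 3.196096 = 851,038.2667

€851,038.27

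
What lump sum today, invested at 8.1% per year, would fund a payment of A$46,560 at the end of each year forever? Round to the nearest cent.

PV = C/r = 46560/0.081 = 574,814.8148

A$574,814.81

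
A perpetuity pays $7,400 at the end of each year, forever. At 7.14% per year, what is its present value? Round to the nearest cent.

$103,641.46

PV = PMT / i = 7400 / 0.0714 = 103,641.4566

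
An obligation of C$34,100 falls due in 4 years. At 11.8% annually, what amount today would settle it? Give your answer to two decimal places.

C$21,826.65

PV = FV·(1+i)^(−n) = 34,100 × 0.640078 = 21,826.6540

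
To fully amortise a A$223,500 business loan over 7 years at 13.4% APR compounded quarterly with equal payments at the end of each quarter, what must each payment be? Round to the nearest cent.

i = 0.134/4 = 0.0335 per quarter; n = 7·4 = 28.
Annuity-PV factor = 17.985911; PMT = 223500 / 17.985911 = 12,426.3933

A$12,426.39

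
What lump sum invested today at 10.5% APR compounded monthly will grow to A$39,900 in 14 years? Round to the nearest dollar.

A$9,233

With 12 periods per year: i = 0.00875, n = 168.
Discount factor = (1+0.00875)^(−168) = 0.231400; PV = 39,900 × 0.231400 = 9,232.8733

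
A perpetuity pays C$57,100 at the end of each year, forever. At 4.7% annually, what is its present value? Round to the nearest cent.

PV = C/r = 57100/0.047 = 1,214,893.6170

C$1,214,893.62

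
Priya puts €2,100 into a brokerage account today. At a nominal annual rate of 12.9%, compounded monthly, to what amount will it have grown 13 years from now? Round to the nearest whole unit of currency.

€11,134

i = 0.129/12 = 0.01075 per month; n = 13·12 = 156.
2,100 × (1+0.01075)^156 = 2,100 × 5.301820 = 11,133.8226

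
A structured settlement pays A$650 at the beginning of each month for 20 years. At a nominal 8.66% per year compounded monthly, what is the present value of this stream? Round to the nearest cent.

A$74,568.16

Periodic rate i = 0.0866/12 = 0.00721667; n = 20 × 12 = 240 periods.
PV = 650 × [1 − (1+0.00721667)^(−240)] / 0.00721667 × (1+i) = 650 × 114.720245 = 74,568.1596
(annuity-due: payments at period start, so ×(1+i).)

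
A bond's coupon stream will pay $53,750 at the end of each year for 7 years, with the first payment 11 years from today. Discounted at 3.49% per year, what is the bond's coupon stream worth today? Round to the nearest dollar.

$233,303

PV at t=10 (ordinary 7-year annuity): 53750 × a(7|0.0349) = 53750 × 6.116827 = 328,779.4257
Discount back 10 years: 328,779.4257 × (1+0.0349)^(−10) = 328,779.4257 × 0.709604 = 233,303.2362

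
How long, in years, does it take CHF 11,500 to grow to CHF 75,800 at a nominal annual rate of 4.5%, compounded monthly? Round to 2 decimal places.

Periodic rate i = 0.045/12 = 0.00375.
(1+i)^n = 75800/11500 = 6.59130, so n = ln 6.59130 / ln 1.00375 = 503.8093 months
= 503.8093/12 years

41.98 years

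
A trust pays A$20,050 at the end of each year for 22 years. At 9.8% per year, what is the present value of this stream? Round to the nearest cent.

PV = 20050 × [1 − (1+0.098)^(−22)] / 0.098 = 20050 × 8.899346 = 178,431.8922

A$178,431.89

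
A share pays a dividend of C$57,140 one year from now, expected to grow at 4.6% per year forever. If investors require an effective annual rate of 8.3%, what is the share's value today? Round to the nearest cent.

PV = PMT / (i − g) = 57140 / (0.083 − 0.046) = 57140 / 0.037000 = 1,544,324.3243

C$1,544,324.32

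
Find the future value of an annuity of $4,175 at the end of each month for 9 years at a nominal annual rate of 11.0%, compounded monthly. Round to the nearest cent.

Periodic rate i = 0.11/12 = 0.00916667; n = 9 × 12 = 108 periods.
FV = 4175 × [(1+0.00916667)^108 − 1] / 0.00916667 = 4175 × 183.177212 = 764,764.8589

$764,764.86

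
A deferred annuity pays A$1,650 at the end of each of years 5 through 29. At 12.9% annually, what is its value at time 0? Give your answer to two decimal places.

Value one period before first payment (t=4): 1650 × [1 − (1+0.129)^(−25)] / 0.129 = 1650 × 7.378635 = 12,174.7474
Discount back 4 years: 12,174.7474 × (1+0.129)^(−4) = 12,174.7474 × 0.615495 = 7,493.4910

A$7,493.49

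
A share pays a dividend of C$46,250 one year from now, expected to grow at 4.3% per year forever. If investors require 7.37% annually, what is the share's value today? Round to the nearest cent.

C$1,506,514.66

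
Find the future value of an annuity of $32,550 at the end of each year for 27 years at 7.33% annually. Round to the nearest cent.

$2,554,527.43

FV = PMT · [(1+i)^n − 1] / i = 32550 · 78.480105 = 2,554,527.4340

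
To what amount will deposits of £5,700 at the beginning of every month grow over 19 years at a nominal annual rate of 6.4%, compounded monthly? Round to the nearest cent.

i = 0.064/12 = 0.00533333 per month; n = 19·12 = 228.
FV = 5700 × [(1+0.00533333)^228 − 1] / 0.00533333 × (1+i) = 5700 × 445.384540 = 2,538,691.8762
Payments are at the start of each period, so multiply by (1+i).

£2,538,691.88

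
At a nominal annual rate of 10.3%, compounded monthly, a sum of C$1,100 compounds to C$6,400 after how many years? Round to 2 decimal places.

17.17 years

Periodic rate i = 0.103/12 = 0.00858333.
(1+i)^n = 6400/1100 = 5.81818, so n = ln 5.81818 / ln 1.00858 = 206.0429 months
= 206.0429/12 years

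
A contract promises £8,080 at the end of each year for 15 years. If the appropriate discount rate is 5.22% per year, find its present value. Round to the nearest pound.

£82,634

Annuity factor a(15|0.0522) = 10.227015; PV = 8080 × 10.227015 = 82,634.2779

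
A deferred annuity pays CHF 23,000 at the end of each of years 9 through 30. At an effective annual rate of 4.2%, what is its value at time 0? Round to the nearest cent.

CHF 234,651.98

Value one period before first payment (t=8): 23000 × [1 − (1+0.042)^(−22)] / 0.042 = 23000 × 14.178756 = 326,111.3982
PV₀ = 326,111.3982 / (1+0.042)^8 = 326,111.3982 / 1.389766 = 234,651.9820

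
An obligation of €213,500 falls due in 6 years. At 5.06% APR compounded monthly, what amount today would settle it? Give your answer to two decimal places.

€157,696.95

Periodic rate i = 0.0506/12 = 0.00421667; n = 6 × 12 = 72 periods.
Discount factor = (1+0.00421667)^(−72) = 0.738627; PV = 213,500 × 0.738627 = 157,696.9462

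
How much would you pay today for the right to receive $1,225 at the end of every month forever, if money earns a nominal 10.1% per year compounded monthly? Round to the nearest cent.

$145,544.55

Periodic rate i = 0.101/12 = 0.00841667.
PV = C/r = 1225/0.00841667 = 145,544.5545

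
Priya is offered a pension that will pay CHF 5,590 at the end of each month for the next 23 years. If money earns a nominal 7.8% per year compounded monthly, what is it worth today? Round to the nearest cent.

i = 0.078/12 = 0.0065 per month; n = 23·12 = 276.
PV = 5590 × [1 − (1+0.0065)^(−276)] / 0.0065 = 5590 × 128.113559 = 716,154.7964

CHF 716,154.80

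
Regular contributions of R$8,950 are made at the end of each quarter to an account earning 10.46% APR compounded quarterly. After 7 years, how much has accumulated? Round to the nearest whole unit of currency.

i = 0.1046/4 = 0.02615 per quarter; n = 7·4 = 28.
FV = PMT · [(1+i)^n − 1] / i = 8950 · 40.542006 = 362,850.9504

R$362,851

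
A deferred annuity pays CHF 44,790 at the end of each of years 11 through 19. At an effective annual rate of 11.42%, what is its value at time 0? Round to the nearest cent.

CHF 82,750.59

Value one period before first payment (t=10): 44790 × [1 − (1+0.1142)^(−9)] / 0.1142 = 44790 × 5.447806 = 244,007.2120
Discount back 10 years: 244,007.2120 × (1+0.1142)^(−10) = 244,007.2120 × 0.339132 = 82,750.5943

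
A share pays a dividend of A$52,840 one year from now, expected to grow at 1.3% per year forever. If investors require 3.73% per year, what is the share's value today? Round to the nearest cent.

A$2,174,485.60

PV = PMT / (i − g) = 52840 / (0.0373 − 0.013) = 52840 / 0.024300 = 2,174,485.5967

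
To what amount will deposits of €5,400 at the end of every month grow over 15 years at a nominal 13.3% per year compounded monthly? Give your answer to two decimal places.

€3,055,810.44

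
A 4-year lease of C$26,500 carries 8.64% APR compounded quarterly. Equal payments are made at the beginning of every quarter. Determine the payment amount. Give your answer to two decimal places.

i = 0.0864/4 = 0.0216 per quarter; n = 4·4 = 16.
Annuity-PV factor × (1+i) = 13.696783; PMT = 26500 / 13.696783 = 1,934.7609

C$1,934.76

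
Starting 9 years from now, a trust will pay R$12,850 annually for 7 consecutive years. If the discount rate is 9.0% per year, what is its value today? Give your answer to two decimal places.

R$32,457.42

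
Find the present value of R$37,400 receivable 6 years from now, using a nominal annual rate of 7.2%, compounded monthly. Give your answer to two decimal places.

i = 0.072/12 = 0.006 per month; n = 6·12 = 72.
Discount factor = (1+0.006)^(−72) = 0.650048; PV = 37,400 × 0.650048 = 24,311.7931

R$24,311.79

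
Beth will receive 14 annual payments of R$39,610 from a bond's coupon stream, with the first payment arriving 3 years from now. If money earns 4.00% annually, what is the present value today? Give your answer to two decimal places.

R$386,839.22

PV at t=2 (ordinary 14-year annuity): 39610 × a(14|0.04) = 39610 × 10.563123 = 418,405.2992
Discount back 2 years: 418,405.2992 × (1+0.04)^(−2) = 418,405.2992 × 0.924556 = 386,839.2190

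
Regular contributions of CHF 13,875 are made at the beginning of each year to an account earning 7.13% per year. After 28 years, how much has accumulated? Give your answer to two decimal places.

CHF 1,225,578.72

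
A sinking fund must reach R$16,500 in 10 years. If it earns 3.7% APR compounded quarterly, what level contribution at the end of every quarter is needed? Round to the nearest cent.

R$342.77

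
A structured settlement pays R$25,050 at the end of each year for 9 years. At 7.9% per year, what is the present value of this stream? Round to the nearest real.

PV = PMT · [1 − (1+i)^(−n)] / i = 25050 · 6.272948 = 157,137.3582

R$157,137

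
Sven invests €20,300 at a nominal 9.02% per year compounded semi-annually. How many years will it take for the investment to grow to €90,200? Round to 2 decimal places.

16.90 years

Periodic rate i = 0.0902/2 = 0.0451.
(1+i)^n = 90200/20300 = 4.44335, so n = ln 4.44335 / ln 1.0451 = 33.8091 half-years
= 33.8091/2 years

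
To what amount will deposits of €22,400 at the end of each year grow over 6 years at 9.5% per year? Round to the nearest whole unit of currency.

FV = PMT · [(1+i)^n − 1] / i = 22400 · 7.618857 = 170,662.3983

€170,662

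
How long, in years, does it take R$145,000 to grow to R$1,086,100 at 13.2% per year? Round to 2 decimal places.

16.24 years

(1+i)^n = 1.0861e+06/145000 = 7.49034, so n = ln 7.49034 / ln 1.132 = 16.2407 years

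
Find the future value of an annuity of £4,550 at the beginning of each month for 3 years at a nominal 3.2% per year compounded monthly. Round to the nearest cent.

With 12 periods per year: i = 0.00266667, n = 36.
FV = 4550 × [(1+0.00266667)^36 − 1] / 0.00266667 × (1+i) = 4550 × 37.832528 = 172,138.0029
Payments are at the start of each period, so multiply by (1+i).

£172,138.00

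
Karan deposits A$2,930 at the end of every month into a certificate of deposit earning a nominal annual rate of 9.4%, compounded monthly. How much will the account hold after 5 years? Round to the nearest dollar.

A$223,328

With 12 periods per year: i = 0.00783333, n = 60.
FV = 2930 × [(1+0.00783333)^60 − 1] / 0.00783333 = 2930 × 76.221299 = 223,328.4064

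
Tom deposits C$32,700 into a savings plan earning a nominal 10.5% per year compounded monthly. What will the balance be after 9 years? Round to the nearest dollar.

C$83,786

Periodic rate i = 0.105/12 = 0.00875; n = 9 × 12 = 108 periods.
32,700 × (1+0.00875)^108 = 32,700 × 2.562260 = 83,785.8939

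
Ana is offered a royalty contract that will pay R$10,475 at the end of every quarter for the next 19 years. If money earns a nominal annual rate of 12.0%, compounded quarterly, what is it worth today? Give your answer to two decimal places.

i = 0.12/4 = 0.03 per quarter; n = 19·4 = 76.
PV = PMT · [1 − (1+i)^(−n)] / i = 10475 · 29.807598 = 312,234.5925

R$312,234.59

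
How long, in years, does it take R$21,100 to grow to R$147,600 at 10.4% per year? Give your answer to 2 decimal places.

19.66 years

n = ln(147600/21100) / ln(1+0.104) = ln(6.99526) / 0.098940 = 19.6607 years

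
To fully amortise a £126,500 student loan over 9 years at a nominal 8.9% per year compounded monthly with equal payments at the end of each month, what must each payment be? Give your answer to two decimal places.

i = 0.089/12 = 0.00741667 per month; n = 9·12 = 108.
PMT = 126500 / ( [1 − (1+0.00741667)^(−108)] / 0.00741667 ) = 126500 / 74.129176 = 1,706.4806

£1,706.48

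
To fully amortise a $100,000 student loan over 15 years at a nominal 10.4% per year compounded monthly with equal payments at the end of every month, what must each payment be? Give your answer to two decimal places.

Periodic rate i = 0.104/12 = 0.00866667; n = 15 × 12 = 180 periods.
Annuity-PV factor = 90.974632; PMT = 100000 / 90.974632 = 1,099.2075

$1,099.21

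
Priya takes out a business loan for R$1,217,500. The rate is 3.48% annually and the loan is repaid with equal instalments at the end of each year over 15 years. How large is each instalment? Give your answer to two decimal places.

R$105,559.22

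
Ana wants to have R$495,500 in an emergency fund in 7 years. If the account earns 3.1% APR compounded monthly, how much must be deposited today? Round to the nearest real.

R$398,954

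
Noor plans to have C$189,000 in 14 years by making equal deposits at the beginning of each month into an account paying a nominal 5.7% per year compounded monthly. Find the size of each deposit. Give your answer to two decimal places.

i = 0.057/12 = 0.00475 per month; n = 14·12 = 168.
FV-annuity factor × (1+i) = 257.406799; PMT = 189000 / 257.406799 = 734.2463

C$734.25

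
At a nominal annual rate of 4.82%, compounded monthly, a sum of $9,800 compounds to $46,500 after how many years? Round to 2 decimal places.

Periodic rate i = 0.0482/12 = 0.00401667.
n = ln(46500/9800) / ln(1+0.00401667) = ln(4.74490) / 0.004009 = 388.4303 months
= 388.4303/12 years

32.37 years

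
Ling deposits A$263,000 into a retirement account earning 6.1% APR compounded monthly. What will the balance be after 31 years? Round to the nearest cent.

A$1,734,308.35

With 12 periods per year: i = 0.00508333, n = 372.
FV = PV·(1+i)^n = 263,000 × 6.594328 = 1,734,308.3488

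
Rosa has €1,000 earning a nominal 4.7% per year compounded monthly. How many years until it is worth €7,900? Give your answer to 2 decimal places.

44.06 years

Periodic rate i = 0.047/12 = 0.00391667.
(1+i)^n = 7900/1000 = 7.90000, so n = ln 7.90000 / ln 1.00392 = 528.7424 months
= 528.7424/12 years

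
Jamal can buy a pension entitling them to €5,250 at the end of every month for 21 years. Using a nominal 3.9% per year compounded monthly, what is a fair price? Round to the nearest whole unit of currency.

€902,260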